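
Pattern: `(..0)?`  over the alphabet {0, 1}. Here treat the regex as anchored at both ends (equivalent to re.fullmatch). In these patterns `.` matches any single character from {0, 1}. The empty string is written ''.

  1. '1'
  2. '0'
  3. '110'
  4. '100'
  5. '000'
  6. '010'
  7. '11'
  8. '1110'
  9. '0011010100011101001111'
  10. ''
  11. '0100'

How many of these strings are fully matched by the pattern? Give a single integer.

1. '1' → no match
2. '0' → no match
3. '110' → match
4. '100' → match
5. '000' → match
6. '010' → match
7. '11' → no match
8. '1110' → no match
9 → no match
10. '' → match
11. '0100' → no match
Total matched: 5

5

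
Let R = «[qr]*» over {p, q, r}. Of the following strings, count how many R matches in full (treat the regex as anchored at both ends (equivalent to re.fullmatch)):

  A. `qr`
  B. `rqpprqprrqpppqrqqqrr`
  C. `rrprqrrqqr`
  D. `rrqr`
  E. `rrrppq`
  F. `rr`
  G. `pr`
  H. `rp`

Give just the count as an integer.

A → match
B → no match
C → no match
D → match
E → no match
F → match
G → no match
H → no match
Total matched: 3

3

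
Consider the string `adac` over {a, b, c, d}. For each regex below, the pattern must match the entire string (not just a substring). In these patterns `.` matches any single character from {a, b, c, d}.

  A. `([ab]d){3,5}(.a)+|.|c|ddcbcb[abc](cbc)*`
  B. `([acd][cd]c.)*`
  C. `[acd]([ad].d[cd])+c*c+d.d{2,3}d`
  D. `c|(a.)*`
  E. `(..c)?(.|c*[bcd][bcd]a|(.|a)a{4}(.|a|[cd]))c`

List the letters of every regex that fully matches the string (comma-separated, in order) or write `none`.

D

A → no match
B → no match
C → no match — must end with `dd`
D → match
E → no match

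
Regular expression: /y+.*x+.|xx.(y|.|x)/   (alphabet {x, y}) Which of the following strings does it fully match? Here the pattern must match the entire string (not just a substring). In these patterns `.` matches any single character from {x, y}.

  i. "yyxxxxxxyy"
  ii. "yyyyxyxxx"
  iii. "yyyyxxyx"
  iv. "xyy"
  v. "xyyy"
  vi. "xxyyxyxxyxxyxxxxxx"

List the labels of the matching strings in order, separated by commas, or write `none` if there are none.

ii

i → no match
ii → match
iii → no match
iv → no match
v → no match
vi → no match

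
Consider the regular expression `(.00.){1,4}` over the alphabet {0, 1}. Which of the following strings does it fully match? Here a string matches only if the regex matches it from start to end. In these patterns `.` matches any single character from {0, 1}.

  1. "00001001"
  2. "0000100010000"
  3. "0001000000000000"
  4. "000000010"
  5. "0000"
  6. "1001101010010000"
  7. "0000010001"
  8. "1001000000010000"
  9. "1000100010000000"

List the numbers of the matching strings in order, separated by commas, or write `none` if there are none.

1 → match
2 → no match
3 → match
4 → no match
5 → match
6 → no match
7 → no match
8 → match
9 → match

1, 3, 5, 8, 9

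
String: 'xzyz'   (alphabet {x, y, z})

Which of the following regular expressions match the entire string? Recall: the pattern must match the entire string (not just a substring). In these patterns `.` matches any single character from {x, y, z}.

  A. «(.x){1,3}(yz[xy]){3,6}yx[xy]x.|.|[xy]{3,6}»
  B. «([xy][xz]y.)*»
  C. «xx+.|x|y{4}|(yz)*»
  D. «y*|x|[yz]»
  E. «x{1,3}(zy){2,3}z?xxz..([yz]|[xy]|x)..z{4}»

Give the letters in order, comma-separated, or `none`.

B

A → no match
B → match
C → no match
D → no match
E → no match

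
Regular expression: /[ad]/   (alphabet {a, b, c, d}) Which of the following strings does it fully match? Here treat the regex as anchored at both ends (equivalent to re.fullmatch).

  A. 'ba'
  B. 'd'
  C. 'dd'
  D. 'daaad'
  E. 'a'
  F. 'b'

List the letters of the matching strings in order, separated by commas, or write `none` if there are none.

B, E

A → no match
B → match
C → no match
D → no match
E → match
F → no match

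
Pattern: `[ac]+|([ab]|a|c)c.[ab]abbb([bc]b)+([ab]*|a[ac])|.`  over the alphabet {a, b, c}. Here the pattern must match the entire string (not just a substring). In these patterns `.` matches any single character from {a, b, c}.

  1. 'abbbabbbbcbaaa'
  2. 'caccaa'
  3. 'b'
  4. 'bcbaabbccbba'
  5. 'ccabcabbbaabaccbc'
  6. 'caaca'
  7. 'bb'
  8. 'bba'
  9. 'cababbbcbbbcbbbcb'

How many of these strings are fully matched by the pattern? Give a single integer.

3

1 → no match
2 → match
3 → match
4 → no match
5 → no match
6 → match
7 → no match
8 → no match
9 → no match
Total matched: 3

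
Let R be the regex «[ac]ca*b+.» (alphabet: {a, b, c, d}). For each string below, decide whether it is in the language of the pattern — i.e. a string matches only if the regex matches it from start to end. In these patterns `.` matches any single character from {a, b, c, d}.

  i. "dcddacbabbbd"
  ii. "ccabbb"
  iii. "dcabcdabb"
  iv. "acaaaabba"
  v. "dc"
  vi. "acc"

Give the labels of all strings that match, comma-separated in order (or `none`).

ii, iv

i → no match
ii → match
iii → no match
iv → match
v → no match
vi → no match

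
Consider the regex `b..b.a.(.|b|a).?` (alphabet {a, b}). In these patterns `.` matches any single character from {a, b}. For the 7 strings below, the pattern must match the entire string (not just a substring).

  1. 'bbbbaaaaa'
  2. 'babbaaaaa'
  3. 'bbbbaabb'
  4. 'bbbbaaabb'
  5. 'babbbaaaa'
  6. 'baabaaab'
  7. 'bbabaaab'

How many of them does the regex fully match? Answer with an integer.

1 → match
2 → match
3 → match
4 → match
5 → match
6 → match
7 → match
Total matched: 7

7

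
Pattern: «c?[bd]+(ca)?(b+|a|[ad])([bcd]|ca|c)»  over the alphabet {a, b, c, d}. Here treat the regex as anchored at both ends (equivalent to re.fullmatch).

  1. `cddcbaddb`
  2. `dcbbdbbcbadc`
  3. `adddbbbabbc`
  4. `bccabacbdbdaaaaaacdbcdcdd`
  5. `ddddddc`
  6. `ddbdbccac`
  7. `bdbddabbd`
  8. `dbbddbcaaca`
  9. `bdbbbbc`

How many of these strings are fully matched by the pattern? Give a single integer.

3

1 → no match
2 → no match
3 → no match
4 → no match
5 → match
6 → no match
7 → no match
8 → match
9 → match
Total matched: 3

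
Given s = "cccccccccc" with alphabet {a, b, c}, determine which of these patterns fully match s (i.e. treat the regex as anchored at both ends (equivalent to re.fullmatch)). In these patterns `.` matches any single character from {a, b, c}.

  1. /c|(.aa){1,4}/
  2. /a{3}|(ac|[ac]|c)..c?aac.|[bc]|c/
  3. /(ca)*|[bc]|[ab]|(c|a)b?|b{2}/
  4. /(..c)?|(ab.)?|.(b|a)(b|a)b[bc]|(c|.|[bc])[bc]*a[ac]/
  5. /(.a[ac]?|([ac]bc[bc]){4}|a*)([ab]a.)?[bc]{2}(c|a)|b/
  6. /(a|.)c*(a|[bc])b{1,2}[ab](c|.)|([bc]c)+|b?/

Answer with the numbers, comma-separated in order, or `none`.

1 → no match
2 → no match
3 → no match
4 → no match
5 → no match
6 → match

6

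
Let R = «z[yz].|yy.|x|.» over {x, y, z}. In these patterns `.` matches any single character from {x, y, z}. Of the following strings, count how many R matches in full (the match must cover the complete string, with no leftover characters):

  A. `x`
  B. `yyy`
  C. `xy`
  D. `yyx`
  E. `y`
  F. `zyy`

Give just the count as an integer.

5

A → match
B → match
C → no match
D → match
E → match
F → match
Total matched: 5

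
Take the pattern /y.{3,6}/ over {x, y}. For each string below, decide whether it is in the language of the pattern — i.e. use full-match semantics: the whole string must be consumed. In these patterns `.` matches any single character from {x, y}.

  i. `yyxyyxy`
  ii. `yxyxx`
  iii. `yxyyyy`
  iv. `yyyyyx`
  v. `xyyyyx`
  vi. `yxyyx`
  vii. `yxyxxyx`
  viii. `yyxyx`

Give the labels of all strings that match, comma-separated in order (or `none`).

i → match
ii → match
iii → match
iv → match
v → no match — must start with `y`
vi → match
vii → match
viii → match

i, ii, iii, iv, vi, vii, viii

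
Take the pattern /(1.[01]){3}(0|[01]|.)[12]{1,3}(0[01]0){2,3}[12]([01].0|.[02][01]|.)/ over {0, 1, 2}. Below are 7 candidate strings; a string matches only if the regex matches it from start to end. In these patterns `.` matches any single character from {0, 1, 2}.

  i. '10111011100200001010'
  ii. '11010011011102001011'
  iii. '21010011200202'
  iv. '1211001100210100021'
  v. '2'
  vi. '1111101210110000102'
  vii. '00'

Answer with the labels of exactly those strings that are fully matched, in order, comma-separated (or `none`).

none

i → no match
ii → no match
iii → no match — must start with '1'
iv → no match
v → no match — must start with '1'
vi → no match
vii → no match — must start with '1'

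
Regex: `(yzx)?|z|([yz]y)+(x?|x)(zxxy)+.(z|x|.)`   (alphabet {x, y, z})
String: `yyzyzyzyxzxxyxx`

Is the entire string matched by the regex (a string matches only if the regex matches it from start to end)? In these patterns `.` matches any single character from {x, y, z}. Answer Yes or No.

Yes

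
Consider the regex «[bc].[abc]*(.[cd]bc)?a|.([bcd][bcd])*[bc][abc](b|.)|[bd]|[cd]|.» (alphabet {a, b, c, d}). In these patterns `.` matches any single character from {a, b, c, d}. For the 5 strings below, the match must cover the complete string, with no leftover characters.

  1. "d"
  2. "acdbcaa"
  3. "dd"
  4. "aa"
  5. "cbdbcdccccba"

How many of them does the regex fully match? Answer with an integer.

1 → match
2 → no match
3 → no match
4 → no match
5 → match
Total matched: 2

2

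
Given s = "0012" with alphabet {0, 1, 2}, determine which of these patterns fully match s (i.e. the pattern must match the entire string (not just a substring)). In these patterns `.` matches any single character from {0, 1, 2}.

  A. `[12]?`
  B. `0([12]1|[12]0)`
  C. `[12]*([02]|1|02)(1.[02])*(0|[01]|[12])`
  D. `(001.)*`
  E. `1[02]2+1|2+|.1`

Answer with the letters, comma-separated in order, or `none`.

D

A → no match
B → no match
C → no match
D → match
E → no match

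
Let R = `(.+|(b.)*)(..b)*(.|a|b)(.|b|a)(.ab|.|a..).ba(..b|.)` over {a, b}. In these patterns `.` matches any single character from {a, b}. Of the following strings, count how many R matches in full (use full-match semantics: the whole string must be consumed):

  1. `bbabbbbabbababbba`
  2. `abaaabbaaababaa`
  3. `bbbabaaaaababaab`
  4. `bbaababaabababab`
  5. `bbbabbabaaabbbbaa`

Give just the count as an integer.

1 → no match
2 → match
3 → no match
4 → match
5 → match
Total matched: 3

3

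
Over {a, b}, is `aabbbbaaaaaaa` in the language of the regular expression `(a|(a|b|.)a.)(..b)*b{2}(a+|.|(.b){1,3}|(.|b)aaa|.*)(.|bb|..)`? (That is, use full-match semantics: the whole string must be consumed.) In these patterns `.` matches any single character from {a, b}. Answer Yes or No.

Yes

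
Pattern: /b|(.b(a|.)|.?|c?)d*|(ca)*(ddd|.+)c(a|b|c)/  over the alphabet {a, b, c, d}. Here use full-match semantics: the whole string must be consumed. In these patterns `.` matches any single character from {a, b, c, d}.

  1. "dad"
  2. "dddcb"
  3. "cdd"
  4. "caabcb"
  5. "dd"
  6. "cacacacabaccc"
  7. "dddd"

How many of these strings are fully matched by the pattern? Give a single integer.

6

1 → no match
2 → match
3 → match
4 → match
5 → match
6 → match
7 → match
Total matched: 6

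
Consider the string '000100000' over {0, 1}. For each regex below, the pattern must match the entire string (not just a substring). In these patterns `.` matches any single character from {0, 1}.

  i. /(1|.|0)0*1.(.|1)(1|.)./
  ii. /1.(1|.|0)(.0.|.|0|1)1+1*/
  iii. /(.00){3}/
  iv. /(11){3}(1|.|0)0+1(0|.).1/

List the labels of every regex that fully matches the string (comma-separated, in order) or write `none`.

iii

i → no match
ii → no match — must start with '1'
iii → match
iv → no match — must start with '11'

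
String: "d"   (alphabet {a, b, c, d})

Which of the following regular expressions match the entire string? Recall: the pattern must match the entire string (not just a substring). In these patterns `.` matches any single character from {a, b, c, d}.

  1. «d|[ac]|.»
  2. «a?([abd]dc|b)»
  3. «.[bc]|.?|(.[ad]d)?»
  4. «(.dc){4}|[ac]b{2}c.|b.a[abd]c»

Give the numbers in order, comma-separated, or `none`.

1 → match
2 → no match
3 → match
4 → no match

1, 3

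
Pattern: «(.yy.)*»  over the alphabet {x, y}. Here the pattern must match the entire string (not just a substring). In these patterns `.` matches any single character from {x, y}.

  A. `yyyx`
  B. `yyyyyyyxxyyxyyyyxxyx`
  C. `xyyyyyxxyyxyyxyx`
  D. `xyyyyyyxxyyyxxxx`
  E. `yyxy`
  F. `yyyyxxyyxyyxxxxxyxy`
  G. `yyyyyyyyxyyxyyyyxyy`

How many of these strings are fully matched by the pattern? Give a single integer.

1

A → match
B → no match
C → no match
D → no match
E → no match
F → no match
G → no match
Total matched: 1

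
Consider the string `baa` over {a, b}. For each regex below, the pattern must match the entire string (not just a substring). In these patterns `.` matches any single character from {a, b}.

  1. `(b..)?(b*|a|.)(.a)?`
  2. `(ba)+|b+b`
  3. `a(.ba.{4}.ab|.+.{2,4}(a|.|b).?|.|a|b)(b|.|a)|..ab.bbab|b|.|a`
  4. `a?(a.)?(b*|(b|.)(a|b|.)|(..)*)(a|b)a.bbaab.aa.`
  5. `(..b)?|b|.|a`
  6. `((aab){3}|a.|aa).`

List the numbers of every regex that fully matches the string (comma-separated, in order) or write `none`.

1 → match
2 → no match
3 → no match
4 → no match
5 → no match
6 → no match

1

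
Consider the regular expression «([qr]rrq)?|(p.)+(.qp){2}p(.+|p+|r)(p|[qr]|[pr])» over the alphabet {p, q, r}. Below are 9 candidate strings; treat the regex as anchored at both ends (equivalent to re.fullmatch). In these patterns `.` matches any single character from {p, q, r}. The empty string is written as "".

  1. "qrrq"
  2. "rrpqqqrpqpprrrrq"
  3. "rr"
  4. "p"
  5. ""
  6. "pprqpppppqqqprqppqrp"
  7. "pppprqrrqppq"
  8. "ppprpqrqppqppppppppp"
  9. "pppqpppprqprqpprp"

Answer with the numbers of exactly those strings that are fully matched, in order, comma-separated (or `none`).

1, 5, 8, 9

1 → match
2 → no match
3 → no match
4 → no match
5 → match
6 → no match
7 → no match
8 → match
9 → match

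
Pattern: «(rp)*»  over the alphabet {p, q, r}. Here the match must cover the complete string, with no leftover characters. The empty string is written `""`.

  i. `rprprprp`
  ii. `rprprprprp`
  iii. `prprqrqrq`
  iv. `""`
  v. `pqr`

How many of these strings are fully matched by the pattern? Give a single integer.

3

i → match
ii → match
iii → no match
iv → match
v → no match
Total matched: 3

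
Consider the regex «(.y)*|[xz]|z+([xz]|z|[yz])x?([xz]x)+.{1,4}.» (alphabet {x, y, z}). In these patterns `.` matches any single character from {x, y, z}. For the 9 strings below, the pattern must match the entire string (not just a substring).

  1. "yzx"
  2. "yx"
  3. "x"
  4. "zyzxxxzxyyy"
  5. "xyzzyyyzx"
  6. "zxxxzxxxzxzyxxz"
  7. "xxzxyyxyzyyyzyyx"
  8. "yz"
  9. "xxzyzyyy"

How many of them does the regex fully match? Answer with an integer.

3

1 → no match
2 → no match
3 → match
4 → match
5 → no match
6 → match
7 → no match
8 → no match
9 → no match
Total matched: 3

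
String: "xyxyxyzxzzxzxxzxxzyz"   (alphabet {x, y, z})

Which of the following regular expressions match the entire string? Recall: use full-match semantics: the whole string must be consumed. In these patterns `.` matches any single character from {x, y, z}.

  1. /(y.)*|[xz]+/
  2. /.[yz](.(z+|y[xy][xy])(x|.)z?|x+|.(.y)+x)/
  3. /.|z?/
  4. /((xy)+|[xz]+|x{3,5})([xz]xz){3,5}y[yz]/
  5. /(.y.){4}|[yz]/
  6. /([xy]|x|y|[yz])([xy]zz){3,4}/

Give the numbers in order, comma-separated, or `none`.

1 → no match
2 → no match
3 → no match
4 → match
5 → no match
6 → no match — must end with "zz"

4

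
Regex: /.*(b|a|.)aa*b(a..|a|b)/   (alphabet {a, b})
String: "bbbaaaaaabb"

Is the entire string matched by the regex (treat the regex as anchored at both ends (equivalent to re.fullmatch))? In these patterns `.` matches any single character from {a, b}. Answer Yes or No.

Yes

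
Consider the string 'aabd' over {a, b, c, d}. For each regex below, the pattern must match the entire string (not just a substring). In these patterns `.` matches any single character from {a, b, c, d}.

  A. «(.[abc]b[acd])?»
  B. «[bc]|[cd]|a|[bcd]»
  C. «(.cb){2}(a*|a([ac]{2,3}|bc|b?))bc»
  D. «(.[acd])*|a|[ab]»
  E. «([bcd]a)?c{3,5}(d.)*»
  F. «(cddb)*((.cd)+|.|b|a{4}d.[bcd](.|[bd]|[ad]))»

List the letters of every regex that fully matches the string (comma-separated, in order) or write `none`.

A → match
B → no match
C → no match — must end with 'bc'
D → match
E → no match
F → no match

A, D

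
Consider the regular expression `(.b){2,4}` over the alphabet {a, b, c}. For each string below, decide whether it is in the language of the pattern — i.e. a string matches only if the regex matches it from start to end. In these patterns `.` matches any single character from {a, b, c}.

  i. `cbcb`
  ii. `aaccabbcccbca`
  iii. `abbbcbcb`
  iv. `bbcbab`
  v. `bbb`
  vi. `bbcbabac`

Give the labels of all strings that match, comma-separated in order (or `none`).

i, iii, iv

i → match
ii → no match — must end with `b`
iii → match
iv → match
v → no match
vi → no match — must end with `b`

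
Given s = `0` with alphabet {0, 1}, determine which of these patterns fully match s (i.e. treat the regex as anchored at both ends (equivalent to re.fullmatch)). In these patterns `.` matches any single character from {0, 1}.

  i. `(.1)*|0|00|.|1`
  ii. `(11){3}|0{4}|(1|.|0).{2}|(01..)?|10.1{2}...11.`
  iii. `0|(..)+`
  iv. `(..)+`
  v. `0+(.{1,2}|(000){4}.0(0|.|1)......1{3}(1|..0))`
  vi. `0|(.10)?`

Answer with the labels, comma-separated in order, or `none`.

i → match
ii → no match
iii → match
iv → no match
v → no match
vi → match

i, iii, vi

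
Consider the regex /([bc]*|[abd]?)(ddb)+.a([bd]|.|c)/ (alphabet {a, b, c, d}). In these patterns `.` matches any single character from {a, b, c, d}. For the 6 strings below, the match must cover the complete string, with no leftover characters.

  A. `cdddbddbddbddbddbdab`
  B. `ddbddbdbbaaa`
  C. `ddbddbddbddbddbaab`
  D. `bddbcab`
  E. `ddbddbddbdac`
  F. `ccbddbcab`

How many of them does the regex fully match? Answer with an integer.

4

A → no match
B. `ddbddbdbbaaa` → no match
C → match
D. `bddbcab` → match
E. `ddbddbddbdac` → match
F. `ccbddbcab` → match
Total matched: 4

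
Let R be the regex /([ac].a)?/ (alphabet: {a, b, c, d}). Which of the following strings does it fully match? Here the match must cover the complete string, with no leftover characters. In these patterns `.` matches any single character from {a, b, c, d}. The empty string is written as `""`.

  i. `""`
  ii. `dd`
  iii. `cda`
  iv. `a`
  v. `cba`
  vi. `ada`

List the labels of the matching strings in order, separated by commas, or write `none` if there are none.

i, iii, v, vi

i → match
ii → no match
iii → match
iv → no match
v → match
vi → match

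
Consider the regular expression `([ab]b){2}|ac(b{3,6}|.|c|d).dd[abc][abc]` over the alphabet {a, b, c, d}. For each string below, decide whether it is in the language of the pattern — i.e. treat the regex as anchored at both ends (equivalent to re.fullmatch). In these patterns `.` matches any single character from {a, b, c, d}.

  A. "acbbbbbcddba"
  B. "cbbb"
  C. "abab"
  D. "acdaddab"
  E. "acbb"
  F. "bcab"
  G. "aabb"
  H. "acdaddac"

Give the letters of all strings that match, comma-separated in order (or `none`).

A → match
B → no match
C → match
D → match
E → no match
F → no match
G → no match
H → match

A, C, D, H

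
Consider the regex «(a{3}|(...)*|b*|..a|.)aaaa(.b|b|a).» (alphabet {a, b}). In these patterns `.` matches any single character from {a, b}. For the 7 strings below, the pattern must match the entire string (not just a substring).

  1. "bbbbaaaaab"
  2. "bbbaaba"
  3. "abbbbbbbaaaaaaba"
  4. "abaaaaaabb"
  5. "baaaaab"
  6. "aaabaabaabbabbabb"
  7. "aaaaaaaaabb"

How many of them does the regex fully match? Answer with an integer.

1 → match
2 → no match
3 → match
4 → match
5 → match
6 → no match
7 → no match
Total matched: 4

4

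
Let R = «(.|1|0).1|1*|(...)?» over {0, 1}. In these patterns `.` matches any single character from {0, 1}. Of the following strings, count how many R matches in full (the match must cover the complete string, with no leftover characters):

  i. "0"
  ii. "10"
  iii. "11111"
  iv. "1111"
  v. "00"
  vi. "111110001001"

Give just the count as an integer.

i. "0" → no match
ii. "10" → no match
iii. "11111" → match
iv. "1111" → match
v. "00" → no match
vi. "111110001001" → no match
Total matched: 2

2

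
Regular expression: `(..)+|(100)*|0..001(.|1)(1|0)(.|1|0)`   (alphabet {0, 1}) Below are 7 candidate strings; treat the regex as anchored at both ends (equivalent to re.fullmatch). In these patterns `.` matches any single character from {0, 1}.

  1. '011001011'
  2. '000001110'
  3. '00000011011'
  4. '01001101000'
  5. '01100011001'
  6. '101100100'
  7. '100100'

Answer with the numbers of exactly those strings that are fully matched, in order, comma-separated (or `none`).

1, 2, 7

1 → match
2 → match
3 → no match
4 → no match
5 → no match
6 → no match
7 → match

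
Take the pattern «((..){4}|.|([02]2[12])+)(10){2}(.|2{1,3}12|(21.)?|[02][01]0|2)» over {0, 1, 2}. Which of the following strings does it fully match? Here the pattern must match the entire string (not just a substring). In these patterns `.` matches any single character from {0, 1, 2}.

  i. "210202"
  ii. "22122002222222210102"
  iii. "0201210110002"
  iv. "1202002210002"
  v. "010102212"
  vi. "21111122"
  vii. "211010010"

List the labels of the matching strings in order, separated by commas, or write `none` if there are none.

v

i → no match
ii → no match
iii → no match
iv → no match
v → match
vi → no match
vii → no match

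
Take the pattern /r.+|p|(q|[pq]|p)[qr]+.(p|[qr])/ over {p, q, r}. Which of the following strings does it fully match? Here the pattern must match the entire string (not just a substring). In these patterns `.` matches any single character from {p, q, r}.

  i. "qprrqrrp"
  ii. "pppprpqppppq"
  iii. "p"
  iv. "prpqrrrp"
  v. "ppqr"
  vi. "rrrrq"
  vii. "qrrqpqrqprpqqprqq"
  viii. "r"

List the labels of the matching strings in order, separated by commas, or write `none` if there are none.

iii, vi

i. "qprrqrrp" → no match
ii. "pppprpqppppq" → no match
iii. "p" → match
iv. "prpqrrrp" → no match
v. "ppqr" → no match
vi. "rrrrq" → match
vii → no match
viii. "r" → no match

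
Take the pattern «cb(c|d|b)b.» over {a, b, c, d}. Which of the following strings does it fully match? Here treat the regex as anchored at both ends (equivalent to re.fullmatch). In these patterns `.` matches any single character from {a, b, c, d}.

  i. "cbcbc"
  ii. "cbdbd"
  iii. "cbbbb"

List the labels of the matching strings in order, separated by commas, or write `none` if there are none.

i, ii, iii

i → match
ii → match
iii → match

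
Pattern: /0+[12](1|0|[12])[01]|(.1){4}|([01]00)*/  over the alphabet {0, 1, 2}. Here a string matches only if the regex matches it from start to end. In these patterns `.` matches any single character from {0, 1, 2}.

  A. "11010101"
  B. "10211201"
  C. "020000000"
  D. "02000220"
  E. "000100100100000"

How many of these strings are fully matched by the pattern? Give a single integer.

2

A. "11010101" → match
B. "10211201" → no match
C. "020000000" → no match
D. "02000220" → no match
E → match
Total matched: 2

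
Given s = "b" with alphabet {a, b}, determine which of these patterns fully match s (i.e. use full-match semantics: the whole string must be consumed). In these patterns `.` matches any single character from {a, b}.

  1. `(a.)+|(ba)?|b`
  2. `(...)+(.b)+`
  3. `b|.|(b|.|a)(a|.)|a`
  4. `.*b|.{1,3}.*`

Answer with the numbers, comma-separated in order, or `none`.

1, 3, 4

1 → match
2 → no match
3 → match
4 → match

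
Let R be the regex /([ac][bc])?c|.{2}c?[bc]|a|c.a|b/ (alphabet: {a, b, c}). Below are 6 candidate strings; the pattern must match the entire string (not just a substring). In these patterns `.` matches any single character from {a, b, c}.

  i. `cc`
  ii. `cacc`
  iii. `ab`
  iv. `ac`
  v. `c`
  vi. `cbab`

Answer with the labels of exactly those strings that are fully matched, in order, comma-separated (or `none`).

ii, v

i → no match
ii → match
iii → no match
iv → no match
v → match
vi → no match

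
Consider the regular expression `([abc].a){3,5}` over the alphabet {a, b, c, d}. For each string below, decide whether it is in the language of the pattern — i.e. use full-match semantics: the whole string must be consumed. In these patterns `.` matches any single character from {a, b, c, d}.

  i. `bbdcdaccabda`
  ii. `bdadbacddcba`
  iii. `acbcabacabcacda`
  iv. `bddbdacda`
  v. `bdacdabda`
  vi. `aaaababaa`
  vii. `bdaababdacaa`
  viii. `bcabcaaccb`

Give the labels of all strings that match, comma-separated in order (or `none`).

v, vi, vii

i → no match
ii → no match
iii → no match
iv → no match
v → match
vi → match
vii → match
viii → no match — must end with `a`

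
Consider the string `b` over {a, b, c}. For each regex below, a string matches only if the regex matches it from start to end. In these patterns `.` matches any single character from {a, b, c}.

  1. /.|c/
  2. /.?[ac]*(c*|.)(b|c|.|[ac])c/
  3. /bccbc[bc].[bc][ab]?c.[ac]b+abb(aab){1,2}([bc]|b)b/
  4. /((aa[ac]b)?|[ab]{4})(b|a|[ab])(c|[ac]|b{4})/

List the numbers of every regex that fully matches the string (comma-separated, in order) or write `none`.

1

1 → match
2 → no match — must end with `c`
3 → no match — must start with `bccbc`
4 → no match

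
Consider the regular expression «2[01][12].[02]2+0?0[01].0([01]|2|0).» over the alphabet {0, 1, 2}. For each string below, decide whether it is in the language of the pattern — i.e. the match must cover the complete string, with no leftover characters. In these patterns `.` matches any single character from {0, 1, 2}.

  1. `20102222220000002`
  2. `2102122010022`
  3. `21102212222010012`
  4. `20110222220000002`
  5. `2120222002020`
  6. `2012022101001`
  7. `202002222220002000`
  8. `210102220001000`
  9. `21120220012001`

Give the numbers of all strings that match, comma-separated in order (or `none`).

1, 4, 5, 7, 9

1 → match
2 → no match
3 → no match
4 → match
5 → match
6 → no match
7 → match
8 → no match
9 → match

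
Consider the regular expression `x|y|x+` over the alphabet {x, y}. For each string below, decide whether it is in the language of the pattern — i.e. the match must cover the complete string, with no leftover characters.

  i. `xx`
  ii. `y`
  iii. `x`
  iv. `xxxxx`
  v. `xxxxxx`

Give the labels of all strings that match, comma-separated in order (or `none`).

i, ii, iii, iv, v

i. `xx` → match
ii. `y` → match
iii. `x` → match
iv. `xxxxx` → match
v. `xxxxxx` → match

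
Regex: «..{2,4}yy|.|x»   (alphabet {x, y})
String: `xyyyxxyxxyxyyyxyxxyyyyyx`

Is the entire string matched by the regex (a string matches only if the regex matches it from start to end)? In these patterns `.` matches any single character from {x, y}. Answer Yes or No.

No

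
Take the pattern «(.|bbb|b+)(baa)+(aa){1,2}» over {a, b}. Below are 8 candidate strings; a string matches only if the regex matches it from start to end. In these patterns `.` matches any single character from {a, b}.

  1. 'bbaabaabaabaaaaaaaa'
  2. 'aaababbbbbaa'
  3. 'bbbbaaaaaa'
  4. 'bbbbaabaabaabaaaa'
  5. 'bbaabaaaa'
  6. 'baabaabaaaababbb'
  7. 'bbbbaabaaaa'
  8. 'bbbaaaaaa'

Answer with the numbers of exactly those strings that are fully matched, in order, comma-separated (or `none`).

1 → no match
2 → no match
3 → match
4 → match
5 → match
6 → no match — must end with 'aa'
7 → match
8 → match

3, 4, 5, 7, 8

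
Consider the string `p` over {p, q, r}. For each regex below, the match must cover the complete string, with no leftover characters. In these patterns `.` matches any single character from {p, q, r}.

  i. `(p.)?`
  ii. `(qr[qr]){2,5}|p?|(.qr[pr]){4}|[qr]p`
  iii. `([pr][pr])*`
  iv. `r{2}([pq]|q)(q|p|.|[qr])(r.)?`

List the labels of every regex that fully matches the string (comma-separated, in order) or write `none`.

i → no match
ii → match
iii → no match
iv → no match — must start with `r`

ii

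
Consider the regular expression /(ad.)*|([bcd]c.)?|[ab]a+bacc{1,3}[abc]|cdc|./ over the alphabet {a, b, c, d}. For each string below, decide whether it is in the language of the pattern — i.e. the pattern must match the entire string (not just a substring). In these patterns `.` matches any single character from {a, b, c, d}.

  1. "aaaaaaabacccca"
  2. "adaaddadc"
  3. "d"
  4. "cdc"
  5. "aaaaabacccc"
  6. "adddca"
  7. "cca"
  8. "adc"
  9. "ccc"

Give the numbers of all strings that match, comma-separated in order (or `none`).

1 → match
2. "adaaddadc" → match
3. "d" → match
4. "cdc" → match
5. "aaaaabacccc" → match
6. "adddca" → no match
7. "cca" → match
8. "adc" → match
9. "ccc" → match

1, 2, 3, 4, 5, 7, 8, 9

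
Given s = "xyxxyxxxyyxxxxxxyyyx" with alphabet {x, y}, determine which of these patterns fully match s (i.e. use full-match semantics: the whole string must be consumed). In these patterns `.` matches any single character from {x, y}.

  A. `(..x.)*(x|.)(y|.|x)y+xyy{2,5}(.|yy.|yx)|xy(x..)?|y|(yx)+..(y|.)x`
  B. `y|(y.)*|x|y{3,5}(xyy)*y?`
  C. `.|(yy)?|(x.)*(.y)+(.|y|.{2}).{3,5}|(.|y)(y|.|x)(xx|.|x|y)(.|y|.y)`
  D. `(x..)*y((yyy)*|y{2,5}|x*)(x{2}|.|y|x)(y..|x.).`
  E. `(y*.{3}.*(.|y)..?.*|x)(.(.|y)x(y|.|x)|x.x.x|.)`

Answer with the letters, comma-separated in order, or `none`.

A → no match
B → no match
C → no match
D → match
E → match

D, E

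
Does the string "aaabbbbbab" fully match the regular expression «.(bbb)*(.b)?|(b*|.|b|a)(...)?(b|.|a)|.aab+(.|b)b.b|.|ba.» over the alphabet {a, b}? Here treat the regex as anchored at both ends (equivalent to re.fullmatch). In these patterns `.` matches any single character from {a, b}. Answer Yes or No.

Yes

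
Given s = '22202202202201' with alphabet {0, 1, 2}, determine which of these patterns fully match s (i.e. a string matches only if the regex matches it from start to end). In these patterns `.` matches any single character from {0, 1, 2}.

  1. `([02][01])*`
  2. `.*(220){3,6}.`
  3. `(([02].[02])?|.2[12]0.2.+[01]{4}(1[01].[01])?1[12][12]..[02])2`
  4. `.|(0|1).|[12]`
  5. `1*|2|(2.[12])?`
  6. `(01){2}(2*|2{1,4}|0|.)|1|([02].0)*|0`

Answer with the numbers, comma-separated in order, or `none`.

1 → no match
2 → match
3 → no match — must end with '2'
4 → no match
5 → no match
6 → no match

2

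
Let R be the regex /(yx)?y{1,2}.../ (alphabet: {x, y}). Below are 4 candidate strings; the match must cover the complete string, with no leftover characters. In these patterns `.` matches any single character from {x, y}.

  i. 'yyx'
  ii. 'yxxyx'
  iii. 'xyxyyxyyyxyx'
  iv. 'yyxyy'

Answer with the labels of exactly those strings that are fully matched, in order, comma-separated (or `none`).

i → no match
ii → no match
iii → no match
iv → match

iv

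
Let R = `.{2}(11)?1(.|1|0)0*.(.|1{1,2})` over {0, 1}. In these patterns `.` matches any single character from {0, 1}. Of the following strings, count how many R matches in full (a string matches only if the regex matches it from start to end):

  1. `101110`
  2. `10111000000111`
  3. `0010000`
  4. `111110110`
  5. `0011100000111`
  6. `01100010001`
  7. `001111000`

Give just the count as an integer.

5

1 → match
2 → match
3 → match
4 → no match
5 → match
6 → no match
7 → match
Total matched: 5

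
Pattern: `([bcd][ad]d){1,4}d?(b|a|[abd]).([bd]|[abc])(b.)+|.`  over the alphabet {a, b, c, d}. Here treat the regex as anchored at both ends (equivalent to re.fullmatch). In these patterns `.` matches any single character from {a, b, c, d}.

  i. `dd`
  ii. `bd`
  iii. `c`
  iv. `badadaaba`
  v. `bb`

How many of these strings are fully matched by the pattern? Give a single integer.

i. `dd` → no match
ii. `bd` → no match
iii. `c` → match
iv. `badadaaba` → no match
v. `bb` → no match
Total matched: 1

1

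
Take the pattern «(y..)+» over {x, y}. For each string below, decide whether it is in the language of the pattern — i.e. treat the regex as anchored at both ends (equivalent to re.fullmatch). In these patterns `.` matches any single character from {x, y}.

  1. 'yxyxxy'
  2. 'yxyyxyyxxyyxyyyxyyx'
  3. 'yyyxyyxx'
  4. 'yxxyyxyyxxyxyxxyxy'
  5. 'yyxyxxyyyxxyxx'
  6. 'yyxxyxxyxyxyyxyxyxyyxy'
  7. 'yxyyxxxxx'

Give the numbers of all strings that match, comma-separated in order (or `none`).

none

1 → no match
2 → no match
3 → no match
4 → no match
5 → no match
6 → no match
7 → no match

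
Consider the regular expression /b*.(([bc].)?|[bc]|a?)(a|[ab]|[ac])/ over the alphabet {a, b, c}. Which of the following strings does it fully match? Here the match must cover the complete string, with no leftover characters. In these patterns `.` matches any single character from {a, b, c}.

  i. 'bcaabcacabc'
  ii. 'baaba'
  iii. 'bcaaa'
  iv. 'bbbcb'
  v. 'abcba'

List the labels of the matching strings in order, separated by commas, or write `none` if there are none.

i → no match
ii → no match
iii → no match
iv → match
v → no match

iv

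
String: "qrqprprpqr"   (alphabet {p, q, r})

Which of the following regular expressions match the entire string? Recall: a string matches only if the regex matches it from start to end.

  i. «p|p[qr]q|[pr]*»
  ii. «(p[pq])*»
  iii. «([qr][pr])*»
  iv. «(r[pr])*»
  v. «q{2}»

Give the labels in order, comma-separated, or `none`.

iii

i → no match
ii → no match
iii → match
iv → no match
v → no match — must end with "q"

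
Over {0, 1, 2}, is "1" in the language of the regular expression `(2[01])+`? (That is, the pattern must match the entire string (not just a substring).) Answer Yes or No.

No

Every match must start with "2", but "1" does not.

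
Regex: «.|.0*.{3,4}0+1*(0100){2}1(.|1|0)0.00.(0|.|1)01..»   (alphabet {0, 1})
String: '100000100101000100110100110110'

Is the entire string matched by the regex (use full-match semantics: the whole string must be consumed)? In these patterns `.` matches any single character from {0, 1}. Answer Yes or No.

Yes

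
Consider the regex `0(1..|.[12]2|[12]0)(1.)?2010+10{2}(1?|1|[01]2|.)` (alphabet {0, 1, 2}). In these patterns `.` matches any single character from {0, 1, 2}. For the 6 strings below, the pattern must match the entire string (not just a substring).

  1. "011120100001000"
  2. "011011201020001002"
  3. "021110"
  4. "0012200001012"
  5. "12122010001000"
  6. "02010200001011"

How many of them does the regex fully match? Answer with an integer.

1 → match
2 → no match
3 → no match
4 → no match
5 → no match — must start with "0"
6 → no match
Total matched: 1

1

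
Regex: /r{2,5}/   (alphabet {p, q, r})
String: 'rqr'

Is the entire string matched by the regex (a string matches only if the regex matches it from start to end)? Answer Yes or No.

No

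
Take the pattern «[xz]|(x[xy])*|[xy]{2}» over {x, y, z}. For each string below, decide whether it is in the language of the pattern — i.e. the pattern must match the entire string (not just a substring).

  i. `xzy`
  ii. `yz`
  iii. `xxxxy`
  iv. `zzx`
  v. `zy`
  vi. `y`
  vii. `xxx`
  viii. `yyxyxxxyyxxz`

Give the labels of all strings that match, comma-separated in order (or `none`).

i → no match
ii → no match
iii → no match
iv → no match
v → no match
vi → no match
vii → no match
viii → no match

none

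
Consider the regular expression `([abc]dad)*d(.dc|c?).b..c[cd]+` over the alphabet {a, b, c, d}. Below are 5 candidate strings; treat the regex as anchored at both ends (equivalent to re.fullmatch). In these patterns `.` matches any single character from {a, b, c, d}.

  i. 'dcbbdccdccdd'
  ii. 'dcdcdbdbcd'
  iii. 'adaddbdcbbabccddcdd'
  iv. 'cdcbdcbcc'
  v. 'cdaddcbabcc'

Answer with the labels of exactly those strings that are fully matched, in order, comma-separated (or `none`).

i → match
ii → match
iii → match
iv → no match
v → match

i, ii, iii, v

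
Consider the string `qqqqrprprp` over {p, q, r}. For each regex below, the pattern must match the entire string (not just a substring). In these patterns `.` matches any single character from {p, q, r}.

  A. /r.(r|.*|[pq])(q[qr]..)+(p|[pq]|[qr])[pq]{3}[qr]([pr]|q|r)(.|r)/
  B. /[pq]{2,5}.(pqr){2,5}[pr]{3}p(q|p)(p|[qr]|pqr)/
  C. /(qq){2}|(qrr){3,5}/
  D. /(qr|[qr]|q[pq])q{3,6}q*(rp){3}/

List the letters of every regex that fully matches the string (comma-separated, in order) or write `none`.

D

A → no match — must start with `r`
B → no match
C → no match
D → match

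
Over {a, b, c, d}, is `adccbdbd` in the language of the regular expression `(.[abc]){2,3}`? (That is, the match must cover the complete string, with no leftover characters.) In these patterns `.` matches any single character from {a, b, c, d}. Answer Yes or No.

No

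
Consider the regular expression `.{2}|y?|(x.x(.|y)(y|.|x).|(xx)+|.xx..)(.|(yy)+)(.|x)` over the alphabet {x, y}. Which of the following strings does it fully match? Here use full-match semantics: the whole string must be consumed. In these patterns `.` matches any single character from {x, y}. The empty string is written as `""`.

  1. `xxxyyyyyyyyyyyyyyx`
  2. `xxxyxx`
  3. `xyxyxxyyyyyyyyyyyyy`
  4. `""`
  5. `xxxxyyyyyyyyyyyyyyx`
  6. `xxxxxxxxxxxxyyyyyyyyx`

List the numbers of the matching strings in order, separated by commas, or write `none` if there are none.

1 → match
2 → no match
3 → match
4 → match
5 → match
6 → match

1, 3, 4, 5, 6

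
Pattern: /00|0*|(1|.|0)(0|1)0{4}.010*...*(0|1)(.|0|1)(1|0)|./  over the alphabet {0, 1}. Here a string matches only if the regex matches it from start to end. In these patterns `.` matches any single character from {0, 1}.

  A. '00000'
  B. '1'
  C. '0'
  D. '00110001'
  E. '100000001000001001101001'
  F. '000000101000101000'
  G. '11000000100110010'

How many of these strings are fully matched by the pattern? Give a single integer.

A → match
B → match
C → match
D → no match
E → match
F → match
G → match
Total matched: 6

6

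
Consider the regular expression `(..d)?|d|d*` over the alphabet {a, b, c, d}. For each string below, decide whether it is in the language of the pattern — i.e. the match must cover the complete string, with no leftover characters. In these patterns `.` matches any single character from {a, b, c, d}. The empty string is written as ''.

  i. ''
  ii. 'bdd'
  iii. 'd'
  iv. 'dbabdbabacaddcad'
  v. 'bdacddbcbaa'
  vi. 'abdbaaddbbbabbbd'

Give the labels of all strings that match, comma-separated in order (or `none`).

i, ii, iii

i → match
ii → match
iii → match
iv → no match
v → no match
vi → no match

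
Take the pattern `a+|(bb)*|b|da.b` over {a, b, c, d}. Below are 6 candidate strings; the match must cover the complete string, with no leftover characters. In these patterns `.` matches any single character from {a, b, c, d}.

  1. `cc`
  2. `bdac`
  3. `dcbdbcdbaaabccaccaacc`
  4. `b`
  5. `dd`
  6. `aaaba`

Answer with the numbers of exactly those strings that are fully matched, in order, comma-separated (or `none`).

4

1 → no match
2 → no match
3 → no match
4 → match
5 → no match
6 → no match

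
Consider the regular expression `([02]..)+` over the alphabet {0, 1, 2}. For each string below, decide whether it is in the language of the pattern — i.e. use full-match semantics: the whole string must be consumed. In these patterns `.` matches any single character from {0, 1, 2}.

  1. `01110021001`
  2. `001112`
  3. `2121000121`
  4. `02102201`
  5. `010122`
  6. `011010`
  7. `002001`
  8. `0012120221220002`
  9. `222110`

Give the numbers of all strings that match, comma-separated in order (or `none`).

1 → no match
2 → no match
3 → no match
4 → no match
5 → no match
6 → match
7 → match
8 → no match
9 → no match

6, 7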